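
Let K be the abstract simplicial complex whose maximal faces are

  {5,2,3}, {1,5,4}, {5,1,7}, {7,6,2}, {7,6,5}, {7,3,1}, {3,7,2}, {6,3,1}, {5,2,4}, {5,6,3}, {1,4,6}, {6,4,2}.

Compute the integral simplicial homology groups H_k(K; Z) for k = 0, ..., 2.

Fix the vertex order 1 < 2 < 3 < 4 < 5 < 6 < 7 and write every simplex with vertices in increasing order. Then dim K = 2 and the simplices of K are:

  0-simplices (7): [1], [2], [3], [4], [5], [6], [7]
  1-simplices (18): [1,3], [1,4], [1,5], [1,6], [1,7], [2,3], [2,4], [2,5], [2,6], [2,7], [3,5], [3,6], [3,7], [4,5], [4,6], [5,6], [5,7], [6,7]
  2-simplices (12): [1,3,6], [1,3,7], [1,4,5], [1,4,6], [1,5,7], [2,3,5], [2,3,7], [2,4,5], [2,4,6], [2,6,7], [3,5,6], [5,6,7]

Hence C_0 ≅ Z^7, C_1 ≅ Z^18, C_2 ≅ Z^12.

The boundary map ∂_1: C_1 → C_0 is given by ∂[p,q] = [q] − [p].
This gives a 7×18 integer matrix of rank 6; reducing to Smith normal form yields diagonal entries (1,1,1,1,1,1).

The boundary map ∂_2: C_2 → C_1 acts by ∂[p,q,r] = [q,r] − [p,r] + [p,q]. For instance
  ∂[1,3,6] = [3,6] − [1,6] + [1,3],
  ∂[2,6,7] = [6,7] − [2,7] + [2,6].
As a 18×12 matrix over Z this has rank 12, with invariant factors (1,1,1,1,1,1,1,1,1,1,1,2).

Now H_k = ker ∂_k / im ∂_{k+1}, so:

  H_0: rank C_0 − rank ∂_1 = 7 − 6 = 1, and the invariant factors of ∂_1 are all 1, so H_0 ≅ Z.
  H_1: rank ker ∂_1 − rank ∂_2 = (18 − 6) − 12 = 0, and ∂_2 has invariant factor 2 > 1, so H_1 ≅ Z/2.
  H_2: rank ker ∂_2 − rank ∂_3 = (12 − 12) − 0 = 0, and there is no ∂_3, so H_2 ≅ 0.

(K is a triangulation of the real projective plane RP^2.)

H_0 ≅ Z,  H_1 ≅ Z/2,  H_2 = 0.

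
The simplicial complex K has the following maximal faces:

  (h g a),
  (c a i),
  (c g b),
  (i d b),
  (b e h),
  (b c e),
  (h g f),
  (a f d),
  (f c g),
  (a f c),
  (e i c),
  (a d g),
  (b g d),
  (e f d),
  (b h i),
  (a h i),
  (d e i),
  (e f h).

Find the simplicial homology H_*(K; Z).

We work with the vertex ordering a < b < c < d < e < f < g < h < i. The simplices of K, each written with vertices in increasing order, are:

  0-simplices (9): a, b, c, d, e, f, g, h, i
  1-simplices (27): ac, ad, af, ag, ah, ai, bc, bd, be, bg, bh, bi, ce, cf, cg, ci, de, df, dg, di, ef, eh, ei, fg, fh, gh, hi
  2-simplices (18): acf, aci, adf, adg, agh, ahi, bce, bcg, bdg, bdi, beh, bhi, cei, cfg, def, dei, efh, fgh

Hence C_0 ≅ Z^9, C_1 ≅ Z^27, C_2 ≅ Z^18.

∂_1: C_1 → C_0 is given by ∂[p,q] = [q] − [p]. For instance
  ∂ce = e − c.
As a 9×27 matrix over Z this has rank 8, with invariant factors (1,1,1,1,1,1,1,1).

∂_2: C_2 → C_1 maps a triangle to the signed sum of its edges. For instance
  ∂agh = gh − ah + ag,
  ∂adf = df − af + ad.
The 27×18 boundary matrix has rank 18 and Smith normal form diag(1,1,1,1,1,1,1,1,1,1,1,1,1,1,1,1,1,2).

Now H_k = ker ∂_k / im ∂_{k+1}, so:

  H_0: rank C_0 − rank ∂_1 = 9 − 8 = 1, and the invariant factors of ∂_1 are all 1, so H_0 ≅ Z.
  H_1: rank ker ∂_1 − rank ∂_2 = (27 − 8) − 18 = 1, and ∂_2 has invariant factor 2 > 1, so H_1 ≅ Z ⊕ Z_2.
  H_2: rank ker ∂_2 − rank ∂_3 = (18 − 18) − 0 = 0, and there is no ∂_3, so H_2 ≅ 0.

(K is a triangulation of the Klein bottle.)

H_0 = Z,  H_1 = Z ⊕ Z_2,  H_2 = 0.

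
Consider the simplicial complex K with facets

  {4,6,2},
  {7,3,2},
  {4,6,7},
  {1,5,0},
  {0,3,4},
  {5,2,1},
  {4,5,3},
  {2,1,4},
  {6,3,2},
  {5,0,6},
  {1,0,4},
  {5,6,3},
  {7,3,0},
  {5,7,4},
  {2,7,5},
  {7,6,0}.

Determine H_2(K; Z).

We work with the vertex ordering 0 < 1 < 2 < 3 < 4 < 5 < 6 < 7. The simplices of K, each written with vertices in increasing order, are:

  0-simplices (8): [0], [1], [2], [3], [4], [5], [6], [7]
  1-simplices (24): (24 of them)
  2-simplices (16): [0,1,4], [0,1,5], [0,3,4], [0,3,7], [0,5,6], [0,6,7], [1,2,4], [1,2,5], [2,3,6], [2,3,7], [2,4,6], [2,5,7], [3,4,5], [3,5,6], [4,5,7], [4,6,7]

giving chain groups C_0 ≅ Z^8, C_1 ≅ Z^24, C_2 ≅ Z^16.

Boundary ∂_1: C_1 → C_0 is given by ∂[p,q] = [q] − [p].
As a 8×24 matrix over Z this has rank 7, with invariant factors (1,1,1,1,1,1,1).

The boundary map ∂_2: C_2 → C_1 sends each 2-simplex [p,q,r] to [q,r] − [p,r] + [p,q]. For instance
  ∂[2,3,6] = [3,6] − [2,6] + [2,3],
  ∂[4,6,7] = [6,7] − [4,7] + [4,6].
The 24×16 boundary matrix has rank 15 and Smith normal form diag(1,1,1,1,1,1,1,1,1,1,1,1,1,1,1).

Now H_k = ker ∂_k / im ∂_{k+1}, so:

  H_2: rank ker ∂_2 − rank ∂_3 = (16 − 15) − 0 = 1, and there is no ∂_3, so H_2 ≅ Z.

H_2 = Z.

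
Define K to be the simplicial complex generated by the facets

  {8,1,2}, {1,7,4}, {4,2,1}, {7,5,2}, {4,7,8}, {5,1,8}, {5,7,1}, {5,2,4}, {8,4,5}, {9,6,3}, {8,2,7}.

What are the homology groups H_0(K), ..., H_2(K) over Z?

H_0 = Z^2,  H_1 = Z/2,  H_2 = 0.

Order the vertices as 1 < 2 < 3 < 4 < 5 < 6 < 7 < 8 < 9. Listing each simplex with vertices in this order, K has dimension 2 with simplices:

  0-simplices (9): [1], [2], [3], [4], [5], [6], [7], [8], [9]
  1-simplices (18): [1,2], [1,4], [1,5], [1,7], [1,8], [2,4], [2,5], [2,7], [2,8], [3,6], [3,9], [4,5], [4,7], [4,8], [5,7], [5,8], [6,9], [7,8]
  2-simplices (11): [1,2,4], [1,2,8], [1,4,7], [1,5,7], [1,5,8], [2,4,5], [2,5,7], [2,7,8], [3,6,9], [4,5,8], [4,7,8]

so the chain groups are C_0 ≅ Z^9, C_1 ≅ Z^18, C_2 ≅ Z^11.

∂_1: C_1 → C_0 maps an edge to its endpoints' difference, ∂[p,q] = q − p.
The 9×18 boundary matrix has rank 7 and Smith normal form diag(1,1,1,1,1,1,1).

Boundary ∂_2: C_2 → C_1 maps a triangle to the signed sum of its edges. For instance
  ∂[1,5,7] = [5,7] − [1,7] + [1,5],
  ∂[2,7,8] = [7,8] − [2,8] + [2,7].
As a 18×11 matrix over Z this has rank 11, with invariant factors (1,1,1,1,1,1,1,1,1,1,2).

From H_k ≅ ker(∂_k) / im(∂_{k+1}) we obtain:

  H_0: rank C_0 − rank ∂_1 = 9 − 7 = 2, and the invariant factors of ∂_1 are all 1, so H_0 ≅ Z^2.
  H_1: rank ker ∂_1 − rank ∂_2 = (18 − 7) − 11 = 0, and ∂_2 has invariant factor 2 > 1, so H_1 ≅ Z/2.
  H_2: rank ker ∂_2 − rank ∂_3 = (11 − 11) − 0 = 0, and there is no ∂_3, so H_2 ≅ 0.

(K is a triangulation of the disjoint union of the 2-simplex and the real projective plane RP^2.)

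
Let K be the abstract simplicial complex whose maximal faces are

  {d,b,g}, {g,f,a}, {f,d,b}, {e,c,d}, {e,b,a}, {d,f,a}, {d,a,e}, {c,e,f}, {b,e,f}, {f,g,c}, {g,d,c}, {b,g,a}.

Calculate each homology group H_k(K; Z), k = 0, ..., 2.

H_0 ≅ Z,  H_1 ≅ Z_2,  H_2 = 0.

Take the total order a < b < c < d < e < f < g on the vertex set. Then K (dimension 2) consists of the simplices:

  0-simplices (7): a, b, c, d, e, f, g
  1-simplices (18): ab, ad, ae, af, ag, bd, be, bf, bg, cd, ce, cf, cg, de, df, dg, ef, fg
  2-simplices (12): abe, abg, ade, adf, afg, bdf, bdg, bef, cde, cdg, cef, cfg

so the chain groups are C_0 ≅ Z^7, C_1 ≅ Z^18, C_2 ≅ Z^12.

∂_1: C_1 → C_0 maps an edge to its endpoints' difference, ∂[p,q] = q − p. For instance
  ∂df = f − d.
This gives a 7×18 integer matrix of rank 6; reducing to Smith normal form yields diagonal entries (1,1,1,1,1,1).

Boundary ∂_2: C_2 → C_1 acts by ∂[p,q,r] = [q,r] − [p,r] + [p,q]. For instance
  ∂cdg = dg − cg + cd,
  ∂cef = ef − cf + ce.
This gives a 18×12 integer matrix of rank 12; reducing to Smith normal form yields diagonal entries (1,1,1,1,1,1,1,1,1,1,1,2).

Now H_k = ker ∂_k / im ∂_{k+1}, so:

  H_0: rank C_0 − rank ∂_1 = 7 − 6 = 1, and the invariant factors of ∂_1 are all 1, so H_0 ≅ Z.
  H_1: rank ker ∂_1 − rank ∂_2 = (18 − 6) − 12 = 0, and ∂_2 has invariant factor 2 > 1, so H_1 ≅ Z_2.
  H_2: rank ker ∂_2 − rank ∂_3 = (12 − 12) − 0 = 0, and there is no ∂_3, so H_2 ≅ 0.

(K is a triangulation of the real projective plane RP^2.)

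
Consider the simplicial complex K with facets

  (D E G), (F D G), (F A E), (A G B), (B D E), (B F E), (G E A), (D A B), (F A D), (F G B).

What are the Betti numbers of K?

b_0 = 1, b_1 = 0, b_2 = 0.

Take the total order A < B < D < E < F < G on the vertex set. Then K (dimension 2) consists of the simplices:

  0-simplices (6): A, B, D, E, F, G
  1-simplices (15): AB, AD, AE, AF, AG, BD, BE, BF, BG, DE, DF, DG, EF, EG, FG
  2-simplices (10): ABD, ABG, ADF, AEF, AEG, BDE, BEF, BFG, DEG, DFG

so the chain groups are C_0 ≅ Z^6, C_1 ≅ Z^15, C_2 ≅ Z^10.

Boundary ∂_1: C_1 → C_0 sends each edge [p,q] (with p < q) to q − p.
This gives a 6×15 integer matrix of rank 5; reducing to Smith normal form yields diagonal entries (1,1,1,1,1).

The boundary map ∂_2: C_2 → C_1 acts by ∂[p,q,r] = [q,r] − [p,r] + [p,q]. For instance
  ∂BDE = DE − BE + BD,
  ∂DEG = EG − DG + DE.
This gives a 15×10 integer matrix of rank 10; reducing to Smith normal form yields diagonal entries (1,1,1,1,1,1,1,1,1,2).

From H_k ≅ ker(∂_k) / im(∂_{k+1}) we obtain:

  H_0: rank C_0 − rank ∂_1 = 6 − 5 = 1, and the invariant factors of ∂_1 are all 1, so H_0 ≅ Z.
  H_1: rank ker ∂_1 − rank ∂_2 = (15 − 5) − 10 = 0, and ∂_2 has invariant factor 2 > 1, so H_1 ≅ Z/2.
  H_2: rank ker ∂_2 − rank ∂_3 = (10 − 10) − 0 = 0, and there is no ∂_3, so H_2 ≅ 0.

(K is a triangulation of the real projective plane RP^2.)

Hence the Betti numbers are b_0 = 1, b_1 = 0, b_2 = 0.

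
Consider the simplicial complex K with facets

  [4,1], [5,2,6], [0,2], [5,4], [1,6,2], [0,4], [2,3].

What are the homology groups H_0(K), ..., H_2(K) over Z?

H_0 ≅ Z,  H_1 ≅ Z^2,  H_2 = 0.

K has 7 vertices, 10 edges, 2 triangles.
rank ∂_0 = 0, rank ∂_1 = 6 ⇒ b_0 = 7 − 0 − 6 = 1; all invariant factors of ∂_1 are 1 so no torsion. So H_0 = Z.
rank ∂_1 = 6, rank ∂_2 = 2 ⇒ b_1 = 10 − 6 − 2 = 2; all invariant factors of ∂_2 are 1 so no torsion. So H_1 = Z^2.
rank ∂_2 = 2, rank ∂_3 = 0 ⇒ b_2 = 2 − 2 − 0 = 0. So H_2 = 0.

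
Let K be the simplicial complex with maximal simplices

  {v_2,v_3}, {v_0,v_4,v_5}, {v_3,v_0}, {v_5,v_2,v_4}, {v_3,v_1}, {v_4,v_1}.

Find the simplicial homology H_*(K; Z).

H_0 = Z,  H_1 = Z^2,  H_2 = 0.

Order the vertices as v_0 < v_1 < v_2 < v_3 < v_4 < v_5. Listing each simplex with vertices in this order, K has dimension 2 with simplices:

  0-simplices (6): [v_0], [v_1], [v_2], [v_3], [v_4], [v_5]
  1-simplices (9): [v_0,v_3], [v_0,v_4], [v_0,v_5], [v_1,v_3], [v_1,v_4], [v_2,v_3], [v_2,v_4], [v_2,v_5], [v_4,v_5]
  2-simplices (2): [v_0,v_4,v_5], [v_2,v_4,v_5]

Hence C_0 ≅ Z^6, C_1 ≅ Z^9, C_2 ≅ Z^2.

The boundary map ∂_1: C_1 → C_0 is given by ∂[p,q] = [q] − [p].
As a 6×9 matrix over Z this has rank 5, with invariant factors (1,1,1,1,1).

The boundary map ∂_2: C_2 → C_1 acts by ∂[p,q,r] = [q,r] − [p,r] + [p,q]. For instance
  ∂[v_0,v_4,v_5] = [v_4,v_5] − [v_0,v_5] + [v_0,v_4],
  ∂[v_2,v_4,v_5] = [v_4,v_5] − [v_2,v_5] + [v_2,v_4].
The resulting 9×2 matrix has rank 2, and its Smith normal form has invariant factors (1,1).

From H_k ≅ ker(∂_k) / im(∂_{k+1}) we obtain:

  H_0: rank C_0 − rank ∂_1 = 6 − 5 = 1, and the invariant factors of ∂_1 are all 1, so H_0 = Z.
  H_1: rank ker ∂_1 − rank ∂_2 = (9 − 5) − 2 = 2, and the invariant factors of ∂_2 are all 1, so H_1 = Z^2.
  H_2: rank ker ∂_2 − rank ∂_3 = (2 − 2) − 0 = 0, and there is no ∂_3, so H_2 = 0.

As a check, the Euler characteristic is 6 − 9 + 2 = -1, which agrees with 1 − 2 + 0 = -1.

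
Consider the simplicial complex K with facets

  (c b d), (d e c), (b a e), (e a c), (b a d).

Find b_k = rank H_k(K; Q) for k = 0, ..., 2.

Take the total order a < b < c < d < e on the vertex set. Then K (dimension 2) consists of the simplices:

  0-simplices (5): a, b, c, d, e
  1-simplices (10): ab, ac, ad, ae, bc, bd, be, cd, ce, de
  2-simplices (5): abd, abe, ace, bcd, cde

Hence C_0 ≅ Z^5, C_1 ≅ Z^10, C_2 ≅ Z^5.

The boundary map ∂_1: C_1 → C_0 is given by ∂[p,q] = [q] − [p]. For instance
  ∂ae = e − a.
The 5×10 boundary matrix has rank 4 and Smith normal form diag(1,1,1,1).

The boundary map ∂_2: C_2 → C_1 maps a triangle to the signed sum of its edges. For instance
  ∂abd = bd − ad + ab,
  ∂bcd = cd − bd + bc.
As a 10×5 matrix over Z this has rank 5, with invariant factors (1,1,1,1,1).

Computing H_k = (kernel of ∂_k) / (image of ∂_{k+1}):

  H_0: rank C_0 − rank ∂_1 = 5 − 4 = 1, and the invariant factors of ∂_1 are all 1, so H_0 = Z.
  H_1: rank ker ∂_1 − rank ∂_2 = (10 − 4) − 5 = 1, and the invariant factors of ∂_2 are all 1, so H_1 = Z.
  H_2: rank ker ∂_2 − rank ∂_3 = (5 − 5) − 0 = 0, and there is no ∂_3, so H_2 = 0.

As a check, the Euler characteristic is 5 − 10 + 5 = 0, which agrees with 1 − 1 + 0 = 0.

Hence the Betti numbers are b_0 = 1, b_1 = 1, b_2 = 0.

b_0 = 1, b_1 = 1, b_2 = 0.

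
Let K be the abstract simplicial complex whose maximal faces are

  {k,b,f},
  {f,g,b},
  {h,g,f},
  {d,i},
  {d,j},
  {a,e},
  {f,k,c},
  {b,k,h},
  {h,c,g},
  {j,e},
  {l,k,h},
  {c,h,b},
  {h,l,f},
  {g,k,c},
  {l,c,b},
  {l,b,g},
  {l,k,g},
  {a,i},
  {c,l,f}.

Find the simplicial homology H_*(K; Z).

Fix the vertex order a < b < c < d < e < f < g < h < i < j < k < l and write every simplex with vertices in increasing order. Then dim K = 2 and the simplices of K are:

  0-simplices (12): a, b, c, d, e, f, g, h, i, j, k, l
  1-simplices (26): ae, ai, bc, bf, bg, bh, bk, bl, cf, cg, ch, ck, cl, di, dj, ej, fg, fh, fk, fl, gh, gk, gl, hk, hl, kl
  2-simplices (14): bch, bcl, bfg, bfk, bgl, bhk, cfk, cfl, cgh, cgk, fgh, fhl, gkl, hkl

Hence C_0 ≅ Z^12, C_1 ≅ Z^26, C_2 ≅ Z^14.

∂_1: C_1 → C_0 maps an edge to its endpoints' difference, ∂[p,q] = q − p. For instance
  ∂fk = k − f.
This gives a 12×26 integer matrix of rank 10; reducing to Smith normal form yields diagonal entries (1,1,1,1,1,1,1,1,1,1).

The boundary map ∂_2: C_2 → C_1 acts by ∂[p,q,r] = [q,r] − [p,r] + [p,q]. For instance
  ∂bch = ch − bh + bc,
  ∂gkl = kl − gl + gk.
The 26×14 boundary matrix has rank 13 and Smith normal form diag(1,1,1,1,1,1,1,1,1,1,1,1,1).

Reading off H_k = ker ∂_k / im ∂_{k+1}:

  H_0: rank C_0 − rank ∂_1 = 12 − 10 = 2, and the invariant factors of ∂_1 are all 1, so H_0 ≅ Z^2.
  H_1: rank ker ∂_1 − rank ∂_2 = (26 − 10) − 13 = 3, and the invariant factors of ∂_2 are all 1, so H_1 ≅ Z^3.
  H_2: rank ker ∂_2 − rank ∂_3 = (14 − 13) − 0 = 1, and there is no ∂_3, so H_2 ≅ Z.

As a check, the Euler characteristic is 12 − 26 + 14 = 0, which agrees with 2 − 3 + 1 = 0.

H_0 = Z^2,  H_1 = Z^3,  H_2 = Z.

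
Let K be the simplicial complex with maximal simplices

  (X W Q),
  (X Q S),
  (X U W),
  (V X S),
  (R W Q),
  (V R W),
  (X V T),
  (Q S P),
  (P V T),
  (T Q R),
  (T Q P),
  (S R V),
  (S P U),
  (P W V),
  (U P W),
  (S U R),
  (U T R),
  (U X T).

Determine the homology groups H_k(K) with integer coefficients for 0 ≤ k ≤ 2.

H_0 = Z,  H_1 = Z^2,  H_2 = Z.

We work with the vertex ordering P < Q < R < S < T < U < V < W < X. The simplices of K, each written with vertices in increasing order, are:

  0-simplices (9): P, Q, R, S, T, U, V, W, X
  1-simplices (27): PQ, PS, PT, PU, PV, PW, QR, QS, QT, QW, QX, RS, RT, RU, RV, RW, SU, SV, SX, TU, TV, TX, UW, UX, VW, VX, WX
  2-simplices (18): PQS, PQT, PSU, PTV, PUW, PVW, QRT, QRW, QSX, QWX, RSU, RSV, RTU, RVW, SVX, TUX, TVX, UWX

giving chain groups C_0 ≅ Z^9, C_1 ≅ Z^27, C_2 ≅ Z^18.

Boundary ∂_1: C_1 → C_0 sends each edge [p,q] (with p < q) to q − p.
This gives a 9×27 integer matrix of rank 8; reducing to Smith normal form yields diagonal entries (1,1,1,1,1,1,1,1).

∂_2: C_2 → C_1 acts by ∂[p,q,r] = [q,r] − [p,r] + [p,q]. For instance
  ∂SVX = VX − SX + SV,
  ∂PUW = UW − PW + PU.
The resulting 27×18 matrix has rank 17, and its Smith normal form has invariant factors (1,1,1,1,1,1,1,1,1,1,1,1,1,1,1,1,1).

Computing H_k = (kernel of ∂_k) / (image of ∂_{k+1}):

  H_0: rank C_0 − rank ∂_1 = 9 − 8 = 1, and the invariant factors of ∂_1 are all 1, so H_0 = Z.
  H_1: rank ker ∂_1 − rank ∂_2 = (27 − 8) − 17 = 2, and the invariant factors of ∂_2 are all 1, so H_1 = Z^2.
  H_2: rank ker ∂_2 − rank ∂_3 = (18 − 17) − 0 = 1, and there is no ∂_3, so H_2 = Z.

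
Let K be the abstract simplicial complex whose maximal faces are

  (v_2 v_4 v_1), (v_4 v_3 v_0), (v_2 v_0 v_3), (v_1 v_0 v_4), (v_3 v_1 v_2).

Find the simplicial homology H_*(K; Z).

Order the vertices as v_0 < v_1 < v_2 < v_3 < v_4. Listing each simplex with vertices in this order, K has dimension 2 with simplices:

  0-simplices (5): [v_0], [v_1], [v_2], [v_3], [v_4]
  1-simplices (10): [v_0,v_1], [v_0,v_2], [v_0,v_3], [v_0,v_4], [v_1,v_2], [v_1,v_3], [v_1,v_4], [v_2,v_3], [v_2,v_4], [v_3,v_4]
  2-simplices (5): [v_0,v_1,v_4], [v_0,v_2,v_3], [v_0,v_3,v_4], [v_1,v_2,v_3], [v_1,v_2,v_4]

Hence C_0 ≅ Z^5, C_1 ≅ Z^10, C_2 ≅ Z^5.

The boundary map ∂_1: C_1 → C_0 is given by ∂[p,q] = [q] − [p].
The 5×10 boundary matrix has rank 4 and Smith normal form diag(1,1,1,1).

∂_2: C_2 → C_1 maps a triangle to the signed sum of its edges. For instance
  ∂[v_0,v_2,v_3] = [v_2,v_3] − [v_0,v_3] + [v_0,v_2],
  ∂[v_0,v_1,v_4] = [v_1,v_4] − [v_0,v_4] + [v_0,v_1].
This gives a 10×5 integer matrix of rank 5; reducing to Smith normal form yields diagonal entries (1,1,1,1,1).

Computing H_k = (kernel of ∂_k) / (image of ∂_{k+1}):

  H_0: rank C_0 − rank ∂_1 = 5 − 4 = 1, and the invariant factors of ∂_1 are all 1, so H_0 ≅ Z.
  H_1: rank ker ∂_1 − rank ∂_2 = (10 − 4) − 5 = 1, and the invariant factors of ∂_2 are all 1, so H_1 ≅ Z.
  H_2: rank ker ∂_2 − rank ∂_3 = (5 − 5) − 0 = 0, and there is no ∂_3, so H_2 ≅ 0.

H_0 ≅ Z,  H_1 ≅ Z,  H_2 = 0.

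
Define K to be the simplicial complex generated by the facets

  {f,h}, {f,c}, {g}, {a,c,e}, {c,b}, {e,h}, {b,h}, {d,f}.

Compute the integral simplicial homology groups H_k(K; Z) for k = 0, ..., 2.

H_0 = Z^2,  H_1 = Z^2,  H_2 = 0.

Take the total order a < b < c < d < e < f < g < h on the vertex set. Then K (dimension 2) consists of the simplices:

  0-simplices (8): a, b, c, d, e, f, g, h
  1-simplices (9): ac, ae, bc, bh, ce, cf, df, eh, fh
  2-simplices (1): ace

giving chain groups C_0 ≅ Z^8, C_1 ≅ Z^9, C_2 ≅ Z^1.

∂_1: C_1 → C_0 maps an edge to its endpoints' difference, ∂[p,q] = q − p. For instance
  ∂bc = c − b.
As a 8×9 matrix over Z this has rank 6, with invariant factors (1,1,1,1,1,1).

The boundary map ∂_2: C_2 → C_1 sends each 2-simplex [p,q,r] to [q,r] − [p,r] + [p,q]. For instance
  ∂ace = ce − ae + ac.
The resulting 9×1 matrix has rank 1, and its Smith normal form has invariant factors (1).

Computing H_k = (kernel of ∂_k) / (image of ∂_{k+1}):

  H_0: rank C_0 − rank ∂_1 = 8 − 6 = 2, and the invariant factors of ∂_1 are all 1, so H_0 ≅ Z^2.
  H_1: rank ker ∂_1 − rank ∂_2 = (9 − 6) − 1 = 2, and the invariant factors of ∂_2 are all 1, so H_1 ≅ Z^2.
  H_2: rank ker ∂_2 − rank ∂_3 = (1 − 1) − 0 = 0, and there is no ∂_3, so H_2 ≅ 0.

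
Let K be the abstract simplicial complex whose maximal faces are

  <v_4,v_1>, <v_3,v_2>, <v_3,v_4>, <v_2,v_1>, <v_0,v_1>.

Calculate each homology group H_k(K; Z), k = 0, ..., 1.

H_0 = Z,  H_1 = Z.

Fix the vertex order v_0 < v_1 < v_2 < v_3 < v_4 and write every simplex with vertices in increasing order. Then dim K = 1 and the simplices of K are:

  0-simplices (5): [v_0], [v_1], [v_2], [v_3], [v_4]
  1-simplices (5): [v_0,v_1], [v_1,v_2], [v_1,v_4], [v_2,v_3], [v_3,v_4]

Hence C_0 ≅ Z^5, C_1 ≅ Z^5.

∂_1: C_1 → C_0 is given by ∂[p,q] = [q] − [p].
The 5×5 boundary matrix has rank 4 and Smith normal form diag(1,1,1,1).

Now H_k = ker ∂_k / im ∂_{k+1}, so:

  H_0: rank C_0 − rank ∂_1 = 5 − 4 = 1, and the invariant factors of ∂_1 are all 1, so H_0 = Z.
  H_1: rank ker ∂_1 − rank ∂_2 = (5 − 4) − 0 = 1, and there is no ∂_2, so H_1 = Z.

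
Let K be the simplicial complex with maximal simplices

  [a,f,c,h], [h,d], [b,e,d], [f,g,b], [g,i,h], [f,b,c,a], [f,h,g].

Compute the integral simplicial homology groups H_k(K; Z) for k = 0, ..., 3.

We work with the vertex ordering a < b < c < d < e < f < g < h < i. The simplices of K, each written with vertices in increasing order, are:

  0-simplices (9): a, b, c, d, e, f, g, h, i
  1-simplices (18): ab, ac, af, ah, bc, bd, be, bf, bg, cf, ch, de, dh, fg, fh, gh, gi, hi
  2-simplices (11): abc, abf, acf, ach, afh, bcf, bde, bfg, cfh, fgh, ghi
  3-simplices (2): abcf, acfh

Hence C_0 ≅ Z^9, C_1 ≅ Z^18, C_2 ≅ Z^11, C_3 ≅ Z^2.

The boundary map ∂_1: C_1 → C_0 maps an edge to its endpoints' difference, ∂[p,q] = q − p.
The resulting 9×18 matrix has rank 8, and its Smith normal form has invariant factors (1,1,1,1,1,1,1,1).

∂_2: C_2 → C_1 acts by ∂[p,q,r] = [q,r] − [p,r] + [p,q]. For instance
  ∂fgh = gh − fh + fg,
  ∂acf = cf − af + ac.
As a 18×11 matrix over Z this has rank 9, with invariant factors (1,1,1,1,1,1,1,1,1).

Boundary ∂_3: C_3 → C_2 sends each 3-simplex σ to the alternating sum Σ_i (−1)^i (σ with its i-th vertex removed). For instance
  ∂abcf = bcf − acf + abf − abc,
  ∂acfh = cfh − afh + ach − acf.
The resulting 11×2 matrix has rank 2, and its Smith normal form has invariant factors (1,1).

Now H_k = ker ∂_k / im ∂_{k+1}, so:

  H_0: rank C_0 − rank ∂_1 = 9 − 8 = 1, and the invariant factors of ∂_1 are all 1, so H_0 = Z.
  H_1: rank ker ∂_1 − rank ∂_2 = (18 − 8) − 9 = 1, and the invariant factors of ∂_2 are all 1, so H_1 = Z.
  H_2: rank ker ∂_2 − rank ∂_3 = (11 − 9) − 2 = 0, and the invariant factors of ∂_3 are all 1, so H_2 = 0.
  H_3: rank ker ∂_3 − rank ∂_4 = (2 − 2) − 0 = 0, and there is no ∂_4, so H_3 = 0.

As a check, the Euler characteristic is 9 − 18 + 11 − 2 = 0, which agrees with 1 − 1 + 0 − 0 = 0.

H_0 ≅ Z,  H_1 ≅ Z,  H_2 = 0,  H_3 = 0.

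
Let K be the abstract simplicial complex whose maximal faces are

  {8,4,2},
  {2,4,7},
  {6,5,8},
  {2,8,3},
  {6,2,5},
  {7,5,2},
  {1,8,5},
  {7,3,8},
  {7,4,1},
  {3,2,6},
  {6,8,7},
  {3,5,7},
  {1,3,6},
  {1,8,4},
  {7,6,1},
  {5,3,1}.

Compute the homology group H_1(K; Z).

H_1 ≅ Z^2.

We work with the vertex ordering 1 < 2 < 3 < 4 < 5 < 6 < 7 < 8. The simplices of K, each written with vertices in increasing order, are:

  0-simplices (8): [1], [2], [3], [4], [5], [6], [7], [8]
  1-simplices (24): (24 of them)
  2-simplices (16): [1,3,5], [1,3,6], [1,4,7], [1,4,8], [1,5,8], [1,6,7], [2,3,6], [2,3,8], [2,4,7], [2,4,8], [2,5,6], [2,5,7], [3,5,7], [3,7,8], [5,6,8], [6,7,8]

so the chain groups are C_0 ≅ Z^8, C_1 ≅ Z^24, C_2 ≅ Z^16.

∂_1: C_1 → C_0 is given by ∂[p,q] = [q] − [p]. For instance
  ∂[1,7] = [7] − [1].
As a 8×24 matrix over Z this has rank 7, with invariant factors (1,1,1,1,1,1,1).

∂_2: C_2 → C_1 acts by ∂[p,q,r] = [q,r] − [p,r] + [p,q]. For instance
  ∂[1,3,5] = [3,5] − [1,5] + [1,3],
  ∂[1,6,7] = [6,7] − [1,7] + [1,6].
The resulting 24×16 matrix has rank 15, and its Smith normal form has invariant factors (1,1,1,1,1,1,1,1,1,1,1,1,1,1,1).

From H_k ≅ ker(∂_k) / im(∂_{k+1}) we obtain:

  H_1: rank ker ∂_1 − rank ∂_2 = (24 − 7) − 15 = 2, and the invariant factors of ∂_2 are all 1, so H_1 ≅ Z^2.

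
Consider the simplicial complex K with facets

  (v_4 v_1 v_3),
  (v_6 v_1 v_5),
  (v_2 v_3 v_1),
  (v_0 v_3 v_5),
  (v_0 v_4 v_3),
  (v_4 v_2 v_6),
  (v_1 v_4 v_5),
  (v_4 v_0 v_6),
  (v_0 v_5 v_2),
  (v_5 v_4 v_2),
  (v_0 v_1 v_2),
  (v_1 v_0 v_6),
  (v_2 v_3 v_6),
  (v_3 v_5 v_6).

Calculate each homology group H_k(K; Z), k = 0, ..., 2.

Order the vertices as v_0 < v_1 < v_2 < v_3 < v_4 < v_5 < v_6. Listing each simplex with vertices in this order, K has dimension 2 with simplices:

  0-simplices (7): [v_0], [v_1], [v_2], [v_3], [v_4], [v_5], [v_6]
  1-simplices (21): (21 of them)
  2-simplices (14): (14 of them)

Hence C_0 ≅ Z^7, C_1 ≅ Z^21, C_2 ≅ Z^14.

Boundary ∂_1: C_1 → C_0 maps an edge to its endpoints' difference, ∂[p,q] = q − p. For instance
  ∂[v_1,v_4] = [v_4] − [v_1].
This gives a 7×21 integer matrix of rank 6; reducing to Smith normal form yields diagonal entries (1,1,1,1,1,1).

∂_2: C_2 → C_1 maps a triangle to the signed sum of its edges. For instance
  ∂[v_2,v_4,v_5] = [v_4,v_5] − [v_2,v_5] + [v_2,v_4],
  ∂[v_0,v_1,v_6] = [v_1,v_6] − [v_0,v_6] + [v_0,v_1].
As a 21×14 matrix over Z this has rank 13, with invariant factors (1,1,1,1,1,1,1,1,1,1,1,1,1).

Now H_k = ker ∂_k / im ∂_{k+1}, so:

  H_0: rank C_0 − rank ∂_1 = 7 − 6 = 1, and the invariant factors of ∂_1 are all 1, so H_0 ≅ Z.
  H_1: rank ker ∂_1 − rank ∂_2 = (21 − 6) − 13 = 2, and the invariant factors of ∂_2 are all 1, so H_1 ≅ Z^2.
  H_2: rank ker ∂_2 − rank ∂_3 = (14 − 13) − 0 = 1, and there is no ∂_3, so H_2 ≅ Z.

H_0 ≅ Z,  H_1 ≅ Z^2,  H_2 ≅ Z.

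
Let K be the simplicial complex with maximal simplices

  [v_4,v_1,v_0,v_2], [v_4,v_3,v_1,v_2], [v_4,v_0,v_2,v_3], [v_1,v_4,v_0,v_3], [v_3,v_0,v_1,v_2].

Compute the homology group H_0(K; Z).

Fix the vertex order v_0 < v_1 < v_2 < v_3 < v_4 and write every simplex with vertices in increasing order. Then dim K = 3 and the simplices of K are:

  0-simplices (5): [v_0], [v_1], [v_2], [v_3], [v_4]
  1-simplices (10): [v_0,v_1], [v_0,v_2], [v_0,v_3], [v_0,v_4], [v_1,v_2], [v_1,v_3], [v_1,v_4], [v_2,v_3], [v_2,v_4], [v_3,v_4]
  2-simplices (10): [v_0,v_1,v_2], [v_0,v_1,v_3], [v_0,v_1,v_4], [v_0,v_2,v_3], [v_0,v_2,v_4], [v_0,v_3,v_4], [v_1,v_2,v_3], [v_1,v_2,v_4], [v_1,v_3,v_4], [v_2,v_3,v_4]
  3-simplices (5): [v_0,v_1,v_2,v_3], [v_0,v_1,v_2,v_4], [v_0,v_1,v_3,v_4], [v_0,v_2,v_3,v_4], [v_1,v_2,v_3,v_4]

Hence C_0 ≅ Z^5, C_1 ≅ Z^10, C_2 ≅ Z^10, C_3 ≅ Z^5.

The boundary map ∂_1: C_1 → C_0 sends each edge [p,q] (with p < q) to q − p. For instance
  ∂[v_0,v_4] = [v_4] − [v_0].
This gives a 5×10 integer matrix of rank 4; reducing to Smith normal form yields diagonal entries (1,1,1,1).

Boundary ∂_2: C_2 → C_1 acts by ∂[p,q,r] = [q,r] − [p,r] + [p,q]. For instance
  ∂[v_0,v_2,v_3] = [v_2,v_3] − [v_0,v_3] + [v_0,v_2],
  ∂[v_0,v_1,v_3] = [v_1,v_3] − [v_0,v_3] + [v_0,v_1].
The 10×10 boundary matrix has rank 6 and Smith normal form diag(1,1,1,1,1,1).

∂_3: C_3 → C_2 sends each 3-simplex σ to the alternating sum Σ_i (−1)^i (σ with its i-th vertex removed). For instance
  ∂[v_1,v_2,v_3,v_4] = [v_2,v_3,v_4] − [v_1,v_3,v_4] + [v_1,v_2,v_4] − [v_1,v_2,v_3],
  ∂[v_0,v_1,v_3,v_4] = [v_1,v_3,v_4] − [v_0,v_3,v_4] + [v_0,v_1,v_4] − [v_0,v_1,v_3].
The resulting 10×5 matrix has rank 4, and its Smith normal form has invariant factors (1,1,1,1).

Reading off H_k = ker ∂_k / im ∂_{k+1}:

  H_0: rank C_0 − rank ∂_1 = 5 − 4 = 1, and the invariant factors of ∂_1 are all 1, so H_0 ≅ Z.

H_0 = Z.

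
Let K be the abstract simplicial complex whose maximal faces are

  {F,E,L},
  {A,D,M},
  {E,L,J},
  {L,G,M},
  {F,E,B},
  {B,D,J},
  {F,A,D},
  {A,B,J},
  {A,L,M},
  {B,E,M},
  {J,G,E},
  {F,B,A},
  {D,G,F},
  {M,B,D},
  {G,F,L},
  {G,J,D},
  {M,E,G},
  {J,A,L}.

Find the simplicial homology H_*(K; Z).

H_0 ≅ Z,  H_1 ≅ Z × Z/2,  H_2 = 0.

Fix the vertex order A < B < D < E < F < G < J < L < M and write every simplex with vertices in increasing order. Then dim K = 2 and the simplices of K are:

  0-simplices (9): A, B, D, E, F, G, J, L, M
  1-simplices (27): AB, AD, AF, AJ, AL, AM, BD, BE, BF, BJ, BM, DF, DG, DJ, DM, EF, EG, EJ, EL, EM, FG, FL, GJ, GL, GM, JL, LM
  2-simplices (18): ABF, ABJ, ADF, ADM, AJL, ALM, BDJ, BDM, BEF, BEM, DFG, DGJ, EFL, EGJ, EGM, EJL, FGL, GLM

Hence C_0 ≅ Z^9, C_1 ≅ Z^27, C_2 ≅ Z^18.

Boundary ∂_1: C_1 → C_0 maps an edge to its endpoints' difference, ∂[p,q] = q − p.
The resulting 9×27 matrix has rank 8, and its Smith normal form has invariant factors (1,1,1,1,1,1,1,1).

∂_2: C_2 → C_1 maps a triangle to the signed sum of its edges. For instance
  ∂FGL = GL − FL + FG,
  ∂GLM = LM − GM + GL.
This gives a 27×18 integer matrix of rank 18; reducing to Smith normal form yields diagonal entries (1,1,1,1,1,1,1,1,1,1,1,1,1,1,1,1,1,2).

From H_k ≅ ker(∂_k) / im(∂_{k+1}) we obtain:

  H_0: rank C_0 − rank ∂_1 = 9 − 8 = 1, and the invariant factors of ∂_1 are all 1, so H_0 = Z.
  H_1: rank ker ∂_1 − rank ∂_2 = (27 − 8) − 18 = 1, and ∂_2 has invariant factor 2 > 1, so H_1 = Z × Z/2.
  H_2: rank ker ∂_2 − rank ∂_3 = (18 − 18) − 0 = 0, and there is no ∂_3, so H_2 = 0.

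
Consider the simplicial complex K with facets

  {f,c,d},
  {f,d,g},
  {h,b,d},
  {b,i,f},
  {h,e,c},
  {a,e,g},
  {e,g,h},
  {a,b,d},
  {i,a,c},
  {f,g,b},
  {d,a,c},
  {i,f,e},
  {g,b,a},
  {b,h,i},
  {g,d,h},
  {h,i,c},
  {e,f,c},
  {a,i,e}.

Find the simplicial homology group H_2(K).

Order the vertices as a < b < c < d < e < f < g < h < i. Listing each simplex with vertices in this order, K has dimension 2 with simplices:

  0-simplices (9): a, b, c, d, e, f, g, h, i
  1-simplices (27): ab, ac, ad, ae, ag, ai, bd, bf, bg, bh, bi, cd, ce, cf, ch, ci, df, dg, dh, ef, eg, eh, ei, fg, fi, gh, hi
  2-simplices (18): abd, abg, acd, aci, aeg, aei, bdh, bfg, bfi, bhi, cdf, cef, ceh, chi, dfg, dgh, efi, egh

so the chain groups are C_0 ≅ Z^9, C_1 ≅ Z^27, C_2 ≅ Z^18.

∂_1: C_1 → C_0 maps an edge to its endpoints' difference, ∂[p,q] = q − p.
The 9×27 boundary matrix has rank 8 and Smith normal form diag(1,1,1,1,1,1,1,1).

The boundary map ∂_2: C_2 → C_1 maps a triangle to the signed sum of its edges. For instance
  ∂acd = cd − ad + ac,
  ∂egh = gh − eh + eg.
The 27×18 boundary matrix has rank 18 and Smith normal form diag(1,1,1,1,1,1,1,1,1,1,1,1,1,1,1,1,1,2).

From H_k ≅ ker(∂_k) / im(∂_{k+1}) we obtain:

  H_2: rank ker ∂_2 − rank ∂_3 = (18 − 18) − 0 = 0, and there is no ∂_3, so H_2 = 0.

H_2 ≅ 0.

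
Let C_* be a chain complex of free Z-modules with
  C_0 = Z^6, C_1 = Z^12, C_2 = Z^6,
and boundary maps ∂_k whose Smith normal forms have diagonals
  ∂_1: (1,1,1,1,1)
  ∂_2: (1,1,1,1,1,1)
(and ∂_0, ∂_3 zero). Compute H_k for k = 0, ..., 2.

H_0: b_0 = 6 − 0 − 5 = 1; torsion from ∂_1 factors > 1: none. So H_0 ≅ Z.
H_1: b_1 = 12 − 5 − 6 = 1; torsion from ∂_2 factors > 1: none. So H_1 ≅ Z.
H_2: b_2 = 6 − 6 − 0 = 0; torsion from ∂_3 factors > 1: none. So H_2 ≅ 0.

H_0 ≅ Z,  H_1 ≅ Z,  H_2 = 0.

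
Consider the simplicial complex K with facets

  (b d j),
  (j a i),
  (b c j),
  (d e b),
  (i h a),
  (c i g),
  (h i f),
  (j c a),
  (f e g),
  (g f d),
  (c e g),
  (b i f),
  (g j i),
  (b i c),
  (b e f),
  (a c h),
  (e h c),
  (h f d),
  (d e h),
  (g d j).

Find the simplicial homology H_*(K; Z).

H_0 = Z,  H_1 = Z ⊕ Z/2,  H_2 = 0.

Take the total order a < b < c < d < e < f < g < h < i < j on the vertex set. Then K (dimension 2) consists of the simplices:

  0-simplices (10): a, b, c, d, e, f, g, h, i, j
  1-simplices (30): ac, ah, ai, aj, bc, bd, be, bf, bi, bj, ce, cg, ch, ci, cj, de, df, dg, dh, dj, ef, eg, eh, fg, fh, fi, gi, gj, hi, ij
  2-simplices (20): ach, acj, ahi, aij, bci, bcj, bde, bdj, bef, bfi, ceg, ceh, cgi, deh, dfg, dfh, dgj, efg, fhi, gij

giving chain groups C_0 ≅ Z^10, C_1 ≅ Z^30, C_2 ≅ Z^20.

∂_1: C_1 → C_0 sends each edge [p,q] (with p < q) to q − p. For instance
  ∂ef = f − e.
The 10×30 boundary matrix has rank 9 and Smith normal form diag(1,1,1,1,1,1,1,1,1).

The boundary map ∂_2: C_2 → C_1 sends each 2-simplex [p,q,r] to [q,r] − [p,r] + [p,q]. For instance
  ∂fhi = hi − fi + fh,
  ∂bci = ci − bi + bc.
The 30×20 boundary matrix has rank 20 and Smith normal form diag(1,1,1,1,1,1,1,1,1,1,1,1,1,1,1,1,1,1,1,2).

From H_k ≅ ker(∂_k) / im(∂_{k+1}) we obtain:

  H_0: rank C_0 − rank ∂_1 = 10 − 9 = 1, and the invariant factors of ∂_1 are all 1, so H_0 ≅ Z.
  H_1: rank ker ∂_1 − rank ∂_2 = (30 − 9) − 20 = 1, and ∂_2 has invariant factor 2 > 1, so H_1 ≅ Z ⊕ Z/2.
  H_2: rank ker ∂_2 − rank ∂_3 = (20 − 20) − 0 = 0, and there is no ∂_3, so H_2 ≅ 0.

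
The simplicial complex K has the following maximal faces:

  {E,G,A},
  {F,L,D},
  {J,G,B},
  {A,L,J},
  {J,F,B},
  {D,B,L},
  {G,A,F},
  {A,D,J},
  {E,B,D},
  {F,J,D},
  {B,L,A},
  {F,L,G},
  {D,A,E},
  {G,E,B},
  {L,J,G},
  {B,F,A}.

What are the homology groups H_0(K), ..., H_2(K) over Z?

H_0 ≅ Z,  H_1 ≅ Z^2,  H_2 ≅ Z.

Fix the vertex order A < B < D < E < F < G < J < L and write every simplex with vertices in increasing order. Then dim K = 2 and the simplices of K are:

  0-simplices (8): A, B, D, E, F, G, J, L
  1-simplices (24): AB, AD, AE, AF, AG, AJ, AL, BD, BE, BF, BG, BJ, BL, DE, DF, DJ, DL, EG, FG, FJ, FL, GJ, GL, JL
  2-simplices (16): ABF, ABL, ADE, ADJ, AEG, AFG, AJL, BDE, BDL, BEG, BFJ, BGJ, DFJ, DFL, FGL, GJL

so the chain groups are C_0 ≅ Z^8, C_1 ≅ Z^24, C_2 ≅ Z^16.

∂_1: C_1 → C_0 sends each edge [p,q] (with p < q) to q − p. For instance
  ∂BF = F − B.
The resulting 8×24 matrix has rank 7, and its Smith normal form has invariant factors (1,1,1,1,1,1,1).

∂_2: C_2 → C_1 maps a triangle to the signed sum of its edges. For instance
  ∂AEG = EG − AG + AE,
  ∂BDL = DL − BL + BD.
The 24×16 boundary matrix has rank 15 and Smith normal form diag(1,1,1,1,1,1,1,1,1,1,1,1,1,1,1).

Now H_k = ker ∂_k / im ∂_{k+1}, so:

  H_0: rank C_0 − rank ∂_1 = 8 − 7 = 1, and the invariant factors of ∂_1 are all 1, so H_0 ≅ Z.
  H_1: rank ker ∂_1 − rank ∂_2 = (24 − 7) − 15 = 2, and the invariant factors of ∂_2 are all 1, so H_1 ≅ Z^2.
  H_2: rank ker ∂_2 − rank ∂_3 = (16 − 15) − 0 = 1, and there is no ∂_3, so H_2 ≅ Z.

(K is a triangulation of the torus T^2.)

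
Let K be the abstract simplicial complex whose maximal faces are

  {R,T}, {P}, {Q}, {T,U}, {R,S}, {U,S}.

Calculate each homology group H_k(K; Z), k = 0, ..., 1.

H_0 ≅ Z^3,  H_1 ≅ Z.

We work with the vertex ordering P < Q < R < S < T < U. The simplices of K, each written with vertices in increasing order, are:

  0-simplices (6): P, Q, R, S, T, U
  1-simplices (4): RS, RT, SU, TU

giving chain groups C_0 ≅ Z^6, C_1 ≅ Z^4.

Boundary ∂_1: C_1 → C_0 sends each edge [p,q] (with p < q) to q − p. For instance
  ∂RS = S − R.
The resulting 6×4 matrix has rank 3, and its Smith normal form has invariant factors (1,1,1).

Computing H_k = (kernel of ∂_k) / (image of ∂_{k+1}):

  H_0: rank C_0 − rank ∂_1 = 6 − 3 = 3, and the invariant factors of ∂_1 are all 1, so H_0 = Z^3.
  H_1: rank ker ∂_1 − rank ∂_2 = (4 − 3) − 0 = 1, and there is no ∂_2, so H_1 = Z.

As a check, the Euler characteristic is 6 − 4 = 2, which agrees with 3 − 1 = 2.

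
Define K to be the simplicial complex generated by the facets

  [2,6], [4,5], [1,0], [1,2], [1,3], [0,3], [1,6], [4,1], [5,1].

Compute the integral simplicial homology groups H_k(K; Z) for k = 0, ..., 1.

Fix the vertex order 0 < 1 < 2 < 3 < 4 < 5 < 6 and write every simplex with vertices in increasing order. Then dim K = 1 and the simplices of K are:

  0-simplices (7): [0], [1], [2], [3], [4], [5], [6]
  1-simplices (9): [0,1], [0,3], [1,2], [1,3], [1,4], [1,5], [1,6], [2,6], [4,5]

Hence C_0 ≅ Z^7, C_1 ≅ Z^9.

∂_1: C_1 → C_0 maps an edge to its endpoints' difference, ∂[p,q] = q − p. For instance
  ∂[2,6] = [6] − [2].
This gives a 7×9 integer matrix of rank 6; reducing to Smith normal form yields diagonal entries (1,1,1,1,1,1).

Now H_k = ker ∂_k / im ∂_{k+1}, so:

  H_0: rank C_0 − rank ∂_1 = 7 − 6 = 1, and the invariant factors of ∂_1 are all 1, so H_0 ≅ Z.
  H_1: rank ker ∂_1 − rank ∂_2 = (9 − 6) − 0 = 3, and there is no ∂_2, so H_1 ≅ Z^3.

(K is a triangulation of a wedge of 3 circles.)

H_0 = Z,  H_1 = Z^3.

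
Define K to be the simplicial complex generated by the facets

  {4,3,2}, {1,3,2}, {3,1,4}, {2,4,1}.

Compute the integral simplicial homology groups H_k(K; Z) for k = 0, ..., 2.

Fix the vertex order 1 < 2 < 3 < 4 and write every simplex with vertices in increasing order. Then dim K = 2 and the simplices of K are:

  0-simplices (4): [1], [2], [3], [4]
  1-simplices (6): [1,2], [1,3], [1,4], [2,3], [2,4], [3,4]
  2-simplices (4): [1,2,3], [1,2,4], [1,3,4], [2,3,4]

giving chain groups C_0 ≅ Z^4, C_1 ≅ Z^6, C_2 ≅ Z^4.

∂_1: C_1 → C_0 maps an edge to its endpoints' difference, ∂[p,q] = q − p. For instance
  ∂[3,4] = [4] − [3].
This gives a 4×6 integer matrix of rank 3; reducing to Smith normal form yields diagonal entries (1,1,1).

Boundary ∂_2: C_2 → C_1 sends each 2-simplex [p,q,r] to [q,r] − [p,r] + [p,q]. For instance
  ∂[1,3,4] = [3,4] − [1,4] + [1,3],
  ∂[1,2,3] = [2,3] − [1,3] + [1,2].
The 6×4 boundary matrix has rank 3 and Smith normal form diag(1,1,1).

From H_k ≅ ker(∂_k) / im(∂_{k+1}) we obtain:

  H_0: rank C_0 − rank ∂_1 = 4 − 3 = 1, and the invariant factors of ∂_1 are all 1, so H_0 ≅ Z.
  H_1: rank ker ∂_1 − rank ∂_2 = (6 − 3) − 3 = 0, and the invariant factors of ∂_2 are all 1, so H_1 ≅ 0.
  H_2: rank ker ∂_2 − rank ∂_3 = (4 − 3) − 0 = 1, and there is no ∂_3, so H_2 ≅ Z.

As a check, the Euler characteristic is 4 − 6 + 4 = 2, which agrees with 1 − 0 + 1 = 2.
(K is a triangulation of the 2-sphere S^2.)

H_0 ≅ Z,  H_1 = 0,  H_2 ≅ Z.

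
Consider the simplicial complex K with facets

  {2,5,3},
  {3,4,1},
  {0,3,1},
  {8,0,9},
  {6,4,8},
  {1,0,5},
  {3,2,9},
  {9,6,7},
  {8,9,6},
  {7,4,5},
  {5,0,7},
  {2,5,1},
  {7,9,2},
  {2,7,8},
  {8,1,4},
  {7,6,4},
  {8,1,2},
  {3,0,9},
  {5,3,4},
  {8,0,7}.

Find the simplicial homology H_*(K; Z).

Take the total order 0 < 1 < 2 < 3 < 4 < 5 < 6 < 7 < 8 < 9 on the vertex set. Then K (dimension 2) consists of the simplices:

  0-simplices (10): [0], [1], [2], [3], [4], [5], [6], [7], [8], [9]
  1-simplices (30): (30 of them)
  2-simplices (20): (20 of them)

giving chain groups C_0 ≅ Z^10, C_1 ≅ Z^30, C_2 ≅ Z^20.

The boundary map ∂_1: C_1 → C_0 sends each edge [p,q] (with p < q) to q − p. For instance
  ∂[0,3] = [3] − [0].
This gives a 10×30 integer matrix of rank 9; reducing to Smith normal form yields diagonal entries (1,1,1,1,1,1,1,1,1).

Boundary ∂_2: C_2 → C_1 sends each 2-simplex [p,q,r] to [q,r] − [p,r] + [p,q]. For instance
  ∂[4,6,7] = [6,7] − [4,7] + [4,6],
  ∂[2,3,5] = [3,5] − [2,5] + [2,3].
This gives a 30×20 integer matrix of rank 20; reducing to Smith normal form yields diagonal entries (1,1,1,1,1,1,1,1,1,1,1,1,1,1,1,1,1,1,1,2).

Reading off H_k = ker ∂_k / im ∂_{k+1}:

  H_0: rank C_0 − rank ∂_1 = 10 − 9 = 1, and the invariant factors of ∂_1 are all 1, so H_0 = Z.
  H_1: rank ker ∂_1 − rank ∂_2 = (30 − 9) − 20 = 1, and ∂_2 has invariant factor 2 > 1, so H_1 = Z ⊕ Z_2.
  H_2: rank ker ∂_2 − rank ∂_3 = (20 − 20) − 0 = 0, and there is no ∂_3, so H_2 = 0.

As a check, the Euler characteristic is 10 − 30 + 20 = 0, which agrees with 1 − 1 + 0 = 0.

H_0 = Z,  H_1 = Z ⊕ Z_2,  H_2 = 0.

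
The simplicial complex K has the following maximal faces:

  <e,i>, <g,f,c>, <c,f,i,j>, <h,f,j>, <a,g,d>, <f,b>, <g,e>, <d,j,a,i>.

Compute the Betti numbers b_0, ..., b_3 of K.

b_0 = 1, b_1 = 2, b_2 = 0, b_3 = 0.

We work with the vertex ordering a < b < c < d < e < f < g < h < i < j. The simplices of K, each written with vertices in increasing order, are:

  0-simplices (10): a, b, c, d, e, f, g, h, i, j
  1-simplices (20): ad, ag, ai, aj, bf, cf, cg, ci, cj, dg, di, dj, eg, ei, fg, fh, fi, fj, hj, ij
  2-simplices (11): adg, adi, adj, aij, cfg, cfi, cfj, cij, dij, fhj, fij
  3-simplices (2): adij, cfij

giving chain groups C_0 ≅ Z^10, C_1 ≅ Z^20, C_2 ≅ Z^11, C_3 ≅ Z^2.

∂_1: C_1 → C_0 maps an edge to its endpoints' difference, ∂[p,q] = q − p.
The 10×20 boundary matrix has rank 9 and Smith normal form diag(1,1,1,1,1,1,1,1,1).

∂_2: C_2 → C_1 maps a triangle to the signed sum of its edges. For instance
  ∂cfj = fj − cj + cf,
  ∂cfg = fg − cg + cf.
The resulting 20×11 matrix has rank 9, and its Smith normal form has invariant factors (1,1,1,1,1,1,1,1,1).

∂_3: C_3 → C_2 sends each 3-simplex σ to the alternating sum Σ_i (−1)^i (σ with its i-th vertex removed). For instance
  ∂adij = dij − aij + adj − adi,
  ∂cfij = fij − cij + cfj − cfi.
The resulting 11×2 matrix has rank 2, and its Smith normal form has invariant factors (1,1).

Computing H_k = (kernel of ∂_k) / (image of ∂_{k+1}):

  H_0: rank C_0 − rank ∂_1 = 10 − 9 = 1, and the invariant factors of ∂_1 are all 1, so H_0 = Z.
  H_1: rank ker ∂_1 − rank ∂_2 = (20 − 9) − 9 = 2, and the invariant factors of ∂_2 are all 1, so H_1 = Z^2.
  H_2: rank ker ∂_2 − rank ∂_3 = (11 − 9) − 2 = 0, and the invariant factors of ∂_3 are all 1, so H_2 = 0.
  H_3: rank ker ∂_3 − rank ∂_4 = (2 − 2) − 0 = 0, and there is no ∂_4, so H_3 = 0.

As a check, the Euler characteristic is 10 − 20 + 11 − 2 = -1, which agrees with 1 − 2 + 0 − 0 = -1.

Hence the Betti numbers are b_0 = 1, b_1 = 2, b_2 = 0, b_3 = 0.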